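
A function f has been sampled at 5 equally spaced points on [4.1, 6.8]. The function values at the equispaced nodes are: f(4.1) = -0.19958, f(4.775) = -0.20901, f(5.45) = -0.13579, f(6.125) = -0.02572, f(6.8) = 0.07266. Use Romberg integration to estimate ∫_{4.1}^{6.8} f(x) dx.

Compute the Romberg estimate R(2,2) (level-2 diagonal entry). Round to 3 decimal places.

R(0,0) (trapezoid, 1 panel, h=2.7000): -0.17134
R(1,0) (trapezoid, 2 panels, h=1.3500): -0.26899
R(2,0) (trapezoid, 4 panels, h=0.6750): -0.29294
R(1,1) = -0.26899 + (-0.26899 − (-0.17134))/3 = -0.30154
R(2,1) = -0.29294 + (-0.29294 − (-0.26899))/3 = -0.30092
R(2,2) = -0.30092 + (-0.30092 − (-0.30154))/15 = -0.30088

-0.301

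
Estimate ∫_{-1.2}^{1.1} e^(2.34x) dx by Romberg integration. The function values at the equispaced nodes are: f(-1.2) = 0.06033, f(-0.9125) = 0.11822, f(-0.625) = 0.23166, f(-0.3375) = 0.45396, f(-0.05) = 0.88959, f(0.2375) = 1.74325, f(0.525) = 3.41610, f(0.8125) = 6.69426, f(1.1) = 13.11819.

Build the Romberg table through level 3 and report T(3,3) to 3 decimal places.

5.581

T(0,0) (trapezoid, 1 panel, h=2.3000): 15.15530
T(1,0) (trapezoid, 2 panels, h=1.1500): 8.60068
T(2,0) (trapezoid, 4 panels, h=0.5750): 6.39780
T(3,0) (trapezoid, 8 panels, h=0.2875): 5.78919
T(1,1) = 8.60068 + (8.60068 − 15.15530)/3 = 6.41581
T(2,1) = 6.39780 + (6.39780 − 8.60068)/3 = 5.66351
T(3,1) = 5.78919 + (5.78919 − 6.39780)/3 = 5.58632
T(2,2) = 5.66351 + (5.66351 − 6.41581)/15 = 5.61336
T(3,2) = 5.58632 + (5.58632 − 5.66351)/15 = 5.58117
T(3,3) = 5.58117 + (5.58117 − 5.61336)/63 = 5.58066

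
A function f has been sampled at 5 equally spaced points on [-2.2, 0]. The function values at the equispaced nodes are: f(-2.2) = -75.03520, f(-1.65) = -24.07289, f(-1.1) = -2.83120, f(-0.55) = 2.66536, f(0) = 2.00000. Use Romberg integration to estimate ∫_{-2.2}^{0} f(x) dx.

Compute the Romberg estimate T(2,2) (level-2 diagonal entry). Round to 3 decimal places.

-30.073

T(0,0) (trapezoid, 1 panel, h=2.2000): -80.33872
T(1,0) (trapezoid, 2 panels, h=1.1000): -43.28368
T(2,0) (trapezoid, 4 panels, h=0.5500): -33.41598
T(1,1) = -43.28368 + (-43.28368 − (-80.33872))/3 = -30.93200
T(2,1) = -33.41598 + (-33.41598 − (-43.28368))/3 = -30.12675
T(2,2) = -30.12675 + (-30.12675 − (-30.93200))/15 = -30.07307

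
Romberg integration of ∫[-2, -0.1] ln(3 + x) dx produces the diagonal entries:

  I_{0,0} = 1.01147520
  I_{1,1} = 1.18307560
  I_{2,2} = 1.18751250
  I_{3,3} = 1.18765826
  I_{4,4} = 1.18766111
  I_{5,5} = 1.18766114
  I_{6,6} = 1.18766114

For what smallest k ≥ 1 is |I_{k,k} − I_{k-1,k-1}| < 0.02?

k = 2

|I_{1,1} − I_{0,0}| = 0.17160040 ≥ 0.02
|I_{2,2} − I_{1,1}| = 0.00443690 < 0.02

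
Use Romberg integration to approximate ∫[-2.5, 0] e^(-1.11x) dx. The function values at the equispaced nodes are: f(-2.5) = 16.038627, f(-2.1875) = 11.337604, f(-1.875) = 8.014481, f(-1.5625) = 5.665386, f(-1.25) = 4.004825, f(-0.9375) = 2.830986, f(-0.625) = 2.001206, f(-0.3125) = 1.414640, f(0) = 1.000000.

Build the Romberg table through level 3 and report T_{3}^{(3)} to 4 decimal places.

T_{0}^{(0)} (trapezoid, 1 panel, h=2.5000): 21.298284
T_{1}^{(0)} (trapezoid, 2 panels, h=1.2500): 15.655173
T_{2}^{(0)} (trapezoid, 4 panels, h=0.6250): 14.087391
T_{3}^{(0)} (trapezoid, 8 panels, h=0.3125): 13.683888
T_{1}^{(1)} = 15.655173 + (15.655173 − 21.298284)/3 = 13.774136
T_{2}^{(1)} = 14.087391 + (14.087391 − 15.655173)/3 = 13.564797
T_{3}^{(1)} = 13.683888 + (13.683888 − 14.087391)/3 = 13.549387
T_{2}^{(2)} = 13.564797 + (13.564797 − 13.774136)/15 = 13.550841
T_{3}^{(2)} = 13.549387 + (13.549387 − 13.564797)/15 = 13.548360
T_{3}^{(3)} = 13.548360 + (13.548360 − 13.550841)/63 = 13.548321

13.5483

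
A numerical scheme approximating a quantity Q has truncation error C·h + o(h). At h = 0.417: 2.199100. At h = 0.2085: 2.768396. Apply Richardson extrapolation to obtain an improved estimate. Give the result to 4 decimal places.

3.3377

The leading error scales as h; refining by a factor of 2 reduces it by 2^1 = 2.
Extrapolated value = (2·A(h/2) − A(h)) / (2 − 1)
= (2·2.768396 − 2.199100) / 1
= 3.337692 / 1 = 3.337692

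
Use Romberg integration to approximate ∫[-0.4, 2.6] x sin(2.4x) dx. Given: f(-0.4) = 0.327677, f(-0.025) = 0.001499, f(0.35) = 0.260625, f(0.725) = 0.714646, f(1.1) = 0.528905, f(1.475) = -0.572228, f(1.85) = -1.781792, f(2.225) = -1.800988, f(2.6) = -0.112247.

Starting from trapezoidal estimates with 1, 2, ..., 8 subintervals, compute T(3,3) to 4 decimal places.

T(0,0) (trapezoid, 1 panel, h=3.0000): 0.323145
T(1,0) (trapezoid, 2 panels, h=1.5000): 0.954930
T(2,0) (trapezoid, 4 panels, h=0.7500): -0.663410
T(3,0) (trapezoid, 8 panels, h=0.3750): -0.953107
T(1,1) = 0.954930 + (0.954930 − 0.323145)/3 = 1.165525
T(2,1) = -0.663410 + (-0.663410 − 0.954930)/3 = -1.202857
T(3,1) = -0.953107 + (-0.953107 − (-0.663410))/3 = -1.049673
T(2,2) = -1.202857 + (-1.202857 − 1.165525)/15 = -1.360749
T(3,2) = -1.049673 + (-1.049673 − (-1.202857))/15 = -1.039461
T(3,3) = -1.039461 + (-1.039461 − (-1.360749))/63 = -1.034361

-1.0344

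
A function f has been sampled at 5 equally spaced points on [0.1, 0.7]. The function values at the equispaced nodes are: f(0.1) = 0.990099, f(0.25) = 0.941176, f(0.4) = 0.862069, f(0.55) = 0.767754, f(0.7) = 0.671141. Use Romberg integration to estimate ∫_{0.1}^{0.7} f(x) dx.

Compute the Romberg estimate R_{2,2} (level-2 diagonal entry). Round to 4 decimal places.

0.5111

R_{0,0} (trapezoid, 1 panel, h=0.6000): 0.498372
R_{1,0} (trapezoid, 2 panels, h=0.3000): 0.507807
R_{2,0} (trapezoid, 4 panels, h=0.1500): 0.510243
R_{1,1} = 0.507807 + (0.507807 − 0.498372)/3 = 0.510952
R_{2,1} = 0.510243 + (0.510243 − 0.507807)/3 = 0.511055
R_{2,2} = 0.511055 + (0.511055 − 0.510952)/15 = 0.511062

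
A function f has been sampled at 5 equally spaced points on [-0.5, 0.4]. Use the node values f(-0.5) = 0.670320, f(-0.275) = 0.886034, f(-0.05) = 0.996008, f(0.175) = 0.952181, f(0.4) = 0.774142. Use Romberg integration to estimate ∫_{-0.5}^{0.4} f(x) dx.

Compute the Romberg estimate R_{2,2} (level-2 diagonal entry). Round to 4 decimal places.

R_{0,0} (trapezoid, 1 panel, h=0.9000): 0.650008
R_{1,0} (trapezoid, 2 panels, h=0.4500): 0.773208
R_{2,0} (trapezoid, 4 panels, h=0.2250): 0.800202
R_{1,1} = 0.773208 + (0.773208 − 0.650008)/3 = 0.814275
R_{2,1} = 0.800202 + (0.800202 − 0.773208)/3 = 0.809200
R_{2,2} = 0.809200 + (0.809200 − 0.814275)/15 = 0.808862

0.8089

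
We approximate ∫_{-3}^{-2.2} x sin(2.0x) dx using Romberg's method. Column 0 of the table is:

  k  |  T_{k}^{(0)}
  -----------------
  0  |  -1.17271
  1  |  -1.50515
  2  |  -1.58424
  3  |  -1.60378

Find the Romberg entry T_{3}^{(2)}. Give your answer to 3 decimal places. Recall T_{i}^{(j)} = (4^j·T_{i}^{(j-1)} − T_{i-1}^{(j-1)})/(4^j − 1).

Richardson extrapolation on the trapezoidal column (denominator 4−1=3):
T_{2}^{(1)} = (4·(-1.58424) − (-1.50515)) / 3 = -1.61060
T_{3}^{(1)} = -1.60378 + (-1.60378 − (-1.58424))/3 = -1.61029
T_{3}^{(2)} = -1.61029 + (-1.61029 − (-1.61060))/15 = -1.61027

-1.610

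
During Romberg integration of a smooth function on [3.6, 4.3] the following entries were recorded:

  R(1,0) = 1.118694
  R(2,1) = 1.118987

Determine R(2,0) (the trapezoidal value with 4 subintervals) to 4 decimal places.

From R(2,1) = (4·R(2,0) − R(1,0))/3, solve for R(2,0):
4·R(2,0) = 3·1.118987 + 1.118694 = 4.475655
R(2,0) = 1.118914

1.1189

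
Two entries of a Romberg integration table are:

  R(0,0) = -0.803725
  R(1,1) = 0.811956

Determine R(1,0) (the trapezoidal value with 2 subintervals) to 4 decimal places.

From R(1,1) = (4·R(1,0) − R(0,0))/3, solve for R(1,0):
4·R(1,0) = 3·0.811956 + (-0.803725) = 1.632143
R(1,0) = 0.408036

0.4080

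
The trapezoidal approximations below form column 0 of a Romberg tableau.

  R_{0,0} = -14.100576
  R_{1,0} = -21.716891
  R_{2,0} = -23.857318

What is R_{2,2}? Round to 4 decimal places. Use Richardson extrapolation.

-24.5918

R_{1,1} = -21.716891 + (-21.716891 − (-14.100576))/3 = -24.255663
R_{2,1} = -23.857318 + (-23.857318 − (-21.716891))/3 = -24.570794
R_{2,2} = (16·(-24.570794) − (-24.255663)) / 15 = -24.591803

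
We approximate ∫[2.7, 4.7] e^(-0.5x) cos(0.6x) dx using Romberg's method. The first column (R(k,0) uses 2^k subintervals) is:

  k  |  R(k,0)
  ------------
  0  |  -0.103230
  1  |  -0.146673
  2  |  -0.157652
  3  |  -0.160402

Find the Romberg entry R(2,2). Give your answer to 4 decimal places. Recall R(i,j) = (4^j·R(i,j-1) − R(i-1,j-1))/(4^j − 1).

Richardson extrapolation on the trapezoidal column (denominator 4−1=3):
R(1,1) = (4·(-0.146673) − (-0.103230)) / 3 = -0.161154
R(2,1) = (4·(-0.157652) − (-0.146673)) / 3 = -0.161312
R(2,2) = (16·(-0.161312) − (-0.161154)) / 15 = -0.161323

-0.1613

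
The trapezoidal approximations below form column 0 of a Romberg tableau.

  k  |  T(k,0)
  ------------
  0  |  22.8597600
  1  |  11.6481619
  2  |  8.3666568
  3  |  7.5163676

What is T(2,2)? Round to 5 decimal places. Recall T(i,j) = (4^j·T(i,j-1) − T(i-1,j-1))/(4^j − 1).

T(1,1) = (4·11.6481619 − 22.8597600) / 3 = 7.9109625
T(2,1) = 8.3666568 + (8.3666568 − 11.6481619)/3 = 7.2728218
T(2,2) = 7.2728218 + (7.2728218 − 7.9109625)/15 = 7.2302791
(Column j=1 coincides with Simpson's rule on the same nodes.)

7.23028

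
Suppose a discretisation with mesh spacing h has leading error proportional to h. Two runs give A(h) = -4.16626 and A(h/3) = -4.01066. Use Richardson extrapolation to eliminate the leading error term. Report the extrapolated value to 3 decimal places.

-3.933

The leading error scales as h; refining by a factor of 3 reduces it by 3^1 = 3.
Extrapolated value = (3·A(h/3) − A(h)) / (3 − 1)
= (3·(-4.01066) − (-4.16626)) / 2
= -7.86572 / 2 = -3.93286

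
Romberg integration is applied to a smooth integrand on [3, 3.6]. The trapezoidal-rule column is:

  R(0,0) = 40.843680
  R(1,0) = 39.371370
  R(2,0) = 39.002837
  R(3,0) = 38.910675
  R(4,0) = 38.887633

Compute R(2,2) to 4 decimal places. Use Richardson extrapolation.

38.8800

R(1,1) = 39.371370 + (39.371370 − 40.843680)/3 = 38.880600
R(2,1) = 39.002837 + (39.002837 − 39.371370)/3 = 38.879993
R(2,2) = 38.879993 + (38.879993 − 38.880600)/15 = 38.879953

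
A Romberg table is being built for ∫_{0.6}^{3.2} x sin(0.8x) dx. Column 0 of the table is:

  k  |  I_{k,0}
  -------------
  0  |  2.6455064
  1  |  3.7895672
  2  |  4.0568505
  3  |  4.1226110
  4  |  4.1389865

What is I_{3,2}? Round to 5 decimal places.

4.14444

Richardson extrapolation on the trapezoidal column (denominator 4−1=3):
I_{2,1} = 4.0568505 + (4.0568505 − 3.7895672)/3 = 4.1459449
I_{3,1} = (4·4.1226110 − 4.0568505) / 3 = 4.1445312
I_{3,2} = (16·4.1445312 − 4.1459449) / 15 = 4.1444370
(Column j=1 coincides with Simpson's rule on the same nodes.)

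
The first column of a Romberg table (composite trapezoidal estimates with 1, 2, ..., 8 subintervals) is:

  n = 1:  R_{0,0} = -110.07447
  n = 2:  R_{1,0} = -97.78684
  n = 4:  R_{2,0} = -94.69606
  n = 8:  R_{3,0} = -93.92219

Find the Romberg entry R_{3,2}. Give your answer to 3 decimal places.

-93.664

Richardson extrapolation on the trapezoidal column (denominator 4−1=3):
R_{2,1} = (4·(-94.69606) − (-97.78684)) / 3 = -93.66580
R_{3,1} = -93.92219 + (-93.92219 − (-94.69606))/3 = -93.66423
R_{3,2} = -93.66423 + (-93.66423 − (-93.66580))/15 = -93.66413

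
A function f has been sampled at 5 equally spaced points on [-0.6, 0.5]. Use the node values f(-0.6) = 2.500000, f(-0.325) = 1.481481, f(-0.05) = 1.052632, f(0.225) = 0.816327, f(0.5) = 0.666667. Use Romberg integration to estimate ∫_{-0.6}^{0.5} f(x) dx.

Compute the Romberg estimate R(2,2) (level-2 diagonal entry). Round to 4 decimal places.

1.3240

R(0,0) (trapezoid, 1 panel, h=1.1000): 1.741667
R(1,0) (trapezoid, 2 panels, h=0.5500): 1.449781
R(2,0) (trapezoid, 4 panels, h=0.2750): 1.356788
R(1,1) = 1.449781 + (1.449781 − 1.741667)/3 = 1.352486
R(2,1) = 1.356788 + (1.356788 − 1.449781)/3 = 1.325790
R(2,2) = 1.325790 + (1.325790 − 1.352486)/15 = 1.324010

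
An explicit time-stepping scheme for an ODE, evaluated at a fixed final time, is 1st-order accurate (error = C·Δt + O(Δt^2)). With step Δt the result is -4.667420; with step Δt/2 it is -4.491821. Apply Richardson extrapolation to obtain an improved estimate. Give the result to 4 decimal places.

-4.3162

Extrapolated value = (2·A(Δt/2) − A(Δt)) / (2 − 1)
= (2·(-4.491821) − (-4.667420)) / 1
= -4.316222 / 1 = -4.316222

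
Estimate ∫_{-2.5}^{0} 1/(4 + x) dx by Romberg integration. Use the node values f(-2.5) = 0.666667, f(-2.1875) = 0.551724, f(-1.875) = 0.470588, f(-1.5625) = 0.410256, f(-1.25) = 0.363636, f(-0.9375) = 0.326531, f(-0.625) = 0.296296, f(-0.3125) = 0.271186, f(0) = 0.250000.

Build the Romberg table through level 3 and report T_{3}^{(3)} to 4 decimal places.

0.9808

T_{0}^{(0)} (trapezoid, 1 panel, h=2.5000): 1.145834
T_{1}^{(0)} (trapezoid, 2 panels, h=1.2500): 1.027462
T_{2}^{(0)} (trapezoid, 4 panels, h=0.6250): 0.993033
T_{3}^{(0)} (trapezoid, 8 panels, h=0.3125): 0.983922
T_{1}^{(1)} = 1.027462 + (1.027462 − 1.145834)/3 = 0.988005
T_{2}^{(1)} = 0.993033 + (0.993033 − 1.027462)/3 = 0.981557
T_{3}^{(1)} = 0.983922 + (0.983922 − 0.993033)/3 = 0.980885
T_{2}^{(2)} = 0.981557 + (0.981557 − 0.988005)/15 = 0.981127
T_{3}^{(2)} = 0.980885 + (0.980885 − 0.981557)/15 = 0.980840
T_{3}^{(3)} = 0.980840 + (0.980840 − 0.981127)/63 = 0.980835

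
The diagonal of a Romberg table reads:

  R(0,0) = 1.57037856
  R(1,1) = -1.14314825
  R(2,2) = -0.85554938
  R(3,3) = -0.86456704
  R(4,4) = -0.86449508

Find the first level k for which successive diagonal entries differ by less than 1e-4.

|R(1,1) − R(0,0)| = 2.71352681 ≥ 1e-4
|R(2,2) − R(1,1)| = 0.28759887 ≥ 1e-4
|R(3,3) − R(2,2)| = 0.00901766 ≥ 1e-4
|R(4,4) − R(3,3)| = 0.00007196 < 1e-4

k = 4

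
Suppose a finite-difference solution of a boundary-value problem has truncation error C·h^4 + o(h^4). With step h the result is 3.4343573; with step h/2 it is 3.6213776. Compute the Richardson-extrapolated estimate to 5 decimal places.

Extrapolated value = (16·A(h/2) − A(h)) / (16 − 1)
= (16·3.6213776 − 3.4343573) / 15
= 54.5076843 / 15 = 3.6338456

3.63385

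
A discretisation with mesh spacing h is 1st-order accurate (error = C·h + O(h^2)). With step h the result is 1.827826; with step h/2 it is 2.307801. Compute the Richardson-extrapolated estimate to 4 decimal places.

2.7878

Extrapolated value = (2·A(h/2) − A(h)) / (2 − 1)
= (2·2.307801 − 1.827826) / 1
= 2.787776 / 1 = 2.787776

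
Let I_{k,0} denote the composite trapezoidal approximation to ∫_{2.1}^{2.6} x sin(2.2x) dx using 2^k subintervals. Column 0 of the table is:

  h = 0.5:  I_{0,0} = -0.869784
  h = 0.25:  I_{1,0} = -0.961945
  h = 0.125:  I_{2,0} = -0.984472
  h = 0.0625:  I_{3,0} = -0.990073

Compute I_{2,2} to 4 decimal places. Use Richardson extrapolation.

Richardson extrapolation on the trapezoidal column (denominator 4−1=3):
I_{1,1} = (4·(-0.961945) − (-0.869784)) / 3 = -0.992665
I_{2,1} = (4·(-0.984472) − (-0.961945)) / 3 = -0.991981
I_{2,2} = -0.991981 + (-0.991981 − (-0.992665))/15 = -0.991935
(Column j=1 coincides with Simpson's rule on the same nodes.)

-0.9919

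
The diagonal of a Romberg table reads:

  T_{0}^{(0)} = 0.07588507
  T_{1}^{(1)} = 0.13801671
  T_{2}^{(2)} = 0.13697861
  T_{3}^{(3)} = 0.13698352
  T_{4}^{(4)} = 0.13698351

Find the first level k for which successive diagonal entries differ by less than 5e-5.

|T_{1}^{(1)} − T_{0}^{(0)}| = 0.06213164 ≥ 5e-5
|T_{2}^{(2)} − T_{1}^{(1)}| = 0.00103810 ≥ 5e-5
|T_{3}^{(3)} − T_{2}^{(2)}| = 0.00000491 < 5e-5

k = 3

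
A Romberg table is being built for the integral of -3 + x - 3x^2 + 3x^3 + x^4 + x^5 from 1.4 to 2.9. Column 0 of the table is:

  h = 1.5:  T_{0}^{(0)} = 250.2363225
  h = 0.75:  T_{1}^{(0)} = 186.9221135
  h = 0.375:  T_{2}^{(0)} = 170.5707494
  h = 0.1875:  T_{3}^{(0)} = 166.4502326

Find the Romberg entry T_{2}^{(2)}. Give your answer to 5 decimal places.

T_{1}^{(1)} = 186.9221135 + (186.9221135 − 250.2363225)/3 = 165.8173772
T_{2}^{(1)} = (4·170.5707494 − 186.9221135) / 3 = 165.1202947
T_{2}^{(2)} = 165.1202947 + (165.1202947 − 165.8173772)/15 = 165.0738225
(Column j=1 coincides with Simpson's rule on the same nodes.)

165.07382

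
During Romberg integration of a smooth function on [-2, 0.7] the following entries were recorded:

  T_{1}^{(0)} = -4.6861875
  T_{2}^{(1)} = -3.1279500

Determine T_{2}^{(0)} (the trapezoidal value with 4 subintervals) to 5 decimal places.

-3.51751

From T_{2}^{(1)} = (4·T_{2}^{(0)} − T_{1}^{(0)})/3, solve for T_{2}^{(0)}:
4·T_{2}^{(0)} = 3·(-3.1279500) + (-4.6861875) = -14.0700375
T_{2}^{(0)} = -3.5175094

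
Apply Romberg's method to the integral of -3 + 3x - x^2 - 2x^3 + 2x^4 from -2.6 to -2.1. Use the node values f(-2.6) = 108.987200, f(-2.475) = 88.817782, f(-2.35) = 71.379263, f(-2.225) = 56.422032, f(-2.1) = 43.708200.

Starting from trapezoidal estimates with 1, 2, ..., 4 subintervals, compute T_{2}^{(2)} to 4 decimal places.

36.5172

T_{0}^{(0)} (trapezoid, 1 panel, h=0.5000): 38.173850
T_{1}^{(0)} (trapezoid, 2 panels, h=0.2500): 36.931741
T_{2}^{(0)} (trapezoid, 4 panels, h=0.1250): 36.620847
T_{1}^{(1)} = 36.931741 + (36.931741 − 38.173850)/3 = 36.517705
T_{2}^{(1)} = 36.620847 + (36.620847 − 36.931741)/3 = 36.517216
T_{2}^{(2)} = 36.517216 + (36.517216 − 36.517705)/15 = 36.517183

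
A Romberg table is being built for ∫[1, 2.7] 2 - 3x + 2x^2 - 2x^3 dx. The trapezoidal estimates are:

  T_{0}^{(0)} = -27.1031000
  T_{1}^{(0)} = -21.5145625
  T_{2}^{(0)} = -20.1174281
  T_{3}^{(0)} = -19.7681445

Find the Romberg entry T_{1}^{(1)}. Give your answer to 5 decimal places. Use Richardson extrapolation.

-19.65172

Richardson extrapolation on the trapezoidal column (denominator 4−1=3):
T_{1}^{(1)} = (4·(-21.5145625) − (-27.1031000)) / 3 = -19.6517167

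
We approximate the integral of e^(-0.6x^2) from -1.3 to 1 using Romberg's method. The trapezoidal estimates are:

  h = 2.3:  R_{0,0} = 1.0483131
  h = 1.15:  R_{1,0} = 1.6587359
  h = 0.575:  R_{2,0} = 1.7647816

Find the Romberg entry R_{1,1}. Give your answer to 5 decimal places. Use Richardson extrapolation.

R_{1,1} = (4·1.6587359 − 1.0483131) / 3 = 1.8622102

1.86221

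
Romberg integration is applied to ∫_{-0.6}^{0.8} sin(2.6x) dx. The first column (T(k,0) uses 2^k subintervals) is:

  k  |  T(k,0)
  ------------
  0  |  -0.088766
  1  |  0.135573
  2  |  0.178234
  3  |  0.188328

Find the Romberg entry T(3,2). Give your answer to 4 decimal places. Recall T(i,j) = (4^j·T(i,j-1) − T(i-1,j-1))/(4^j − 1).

T(2,1) = (4·0.178234 − 0.135573) / 3 = 0.192454
T(3,1) = (4·0.188328 − 0.178234) / 3 = 0.191693
T(3,2) = (16·0.191693 − 0.192454) / 15 = 0.191642
(Column j=1 coincides with Simpson's rule on the same nodes.)

0.1916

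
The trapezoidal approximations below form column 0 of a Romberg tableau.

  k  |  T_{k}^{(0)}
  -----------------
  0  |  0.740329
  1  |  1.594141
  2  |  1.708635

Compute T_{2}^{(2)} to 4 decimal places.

Richardson extrapolation on the trapezoidal column (denominator 4−1=3):
T_{1}^{(1)} = 1.594141 + (1.594141 − 0.740329)/3 = 1.878745
T_{2}^{(1)} = 1.708635 + (1.708635 − 1.594141)/3 = 1.746800
T_{2}^{(2)} = 1.746800 + (1.746800 − 1.878745)/15 = 1.738004

1.7380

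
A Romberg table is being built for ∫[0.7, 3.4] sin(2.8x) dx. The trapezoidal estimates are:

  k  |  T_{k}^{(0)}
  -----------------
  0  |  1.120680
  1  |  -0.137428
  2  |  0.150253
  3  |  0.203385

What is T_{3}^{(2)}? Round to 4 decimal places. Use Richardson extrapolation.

0.2194

Richardson extrapolation on the trapezoidal column (denominator 4−1=3):
T_{2}^{(1)} = 0.150253 + (0.150253 − (-0.137428))/3 = 0.246147
T_{3}^{(1)} = 0.203385 + (0.203385 − 0.150253)/3 = 0.221096
T_{3}^{(2)} = (16·0.221096 − 0.246147) / 15 = 0.219426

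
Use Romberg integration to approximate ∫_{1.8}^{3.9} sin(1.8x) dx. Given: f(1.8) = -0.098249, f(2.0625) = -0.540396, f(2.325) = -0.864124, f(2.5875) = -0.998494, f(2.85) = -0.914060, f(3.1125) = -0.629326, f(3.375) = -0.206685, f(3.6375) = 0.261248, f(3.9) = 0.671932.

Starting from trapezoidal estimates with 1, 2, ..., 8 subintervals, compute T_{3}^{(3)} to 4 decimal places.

T_{0}^{(0)} (trapezoid, 1 panel, h=2.1000): 0.602367
T_{1}^{(0)} (trapezoid, 2 panels, h=1.0500): -0.658579
T_{2}^{(0)} (trapezoid, 4 panels, h=0.5250): -0.891464
T_{3}^{(0)} (trapezoid, 8 panels, h=0.2625): -0.946311
T_{1}^{(1)} = -0.658579 + (-0.658579 − 0.602367)/3 = -1.078894
T_{2}^{(1)} = -0.891464 + (-0.891464 − (-0.658579))/3 = -0.969092
T_{3}^{(1)} = -0.946311 + (-0.946311 − (-0.891464))/3 = -0.964593
T_{2}^{(2)} = -0.969092 + (-0.969092 − (-1.078894))/15 = -0.961772
T_{3}^{(2)} = -0.964593 + (-0.964593 − (-0.969092))/15 = -0.964293
T_{3}^{(3)} = -0.964293 + (-0.964293 − (-0.961772))/63 = -0.964333

-0.9643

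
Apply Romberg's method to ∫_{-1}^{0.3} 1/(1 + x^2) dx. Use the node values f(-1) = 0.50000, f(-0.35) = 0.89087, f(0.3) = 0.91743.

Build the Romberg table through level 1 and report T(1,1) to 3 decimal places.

T(0,0) (trapezoid, 1 panel, h=1.3000): 0.92133
T(1,0) (trapezoid, 2 panels, h=0.6500): 1.03973
T(1,1) = 1.03973 + (1.03973 − 0.92133)/3 = 1.07920

1.079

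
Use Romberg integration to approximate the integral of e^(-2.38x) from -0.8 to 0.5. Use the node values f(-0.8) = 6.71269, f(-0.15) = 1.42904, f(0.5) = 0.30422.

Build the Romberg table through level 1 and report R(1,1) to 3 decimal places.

2.759

R(0,0) (trapezoid, 1 panel, h=1.3000): 4.56099
R(1,0) (trapezoid, 2 panels, h=0.6500): 3.20937
R(1,1) = 3.20937 + (3.20937 − 4.56099)/3 = 2.75883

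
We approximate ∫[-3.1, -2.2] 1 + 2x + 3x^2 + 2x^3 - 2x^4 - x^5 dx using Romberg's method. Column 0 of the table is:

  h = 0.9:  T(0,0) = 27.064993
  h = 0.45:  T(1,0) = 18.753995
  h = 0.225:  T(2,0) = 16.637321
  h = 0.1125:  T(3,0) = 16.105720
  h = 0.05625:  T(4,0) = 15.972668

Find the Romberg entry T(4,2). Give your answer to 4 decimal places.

T(3,1) = (4·16.105720 − 16.637321) / 3 = 15.928520
T(4,1) = (4·15.972668 − 16.105720) / 3 = 15.928317
T(4,2) = (16·15.928317 − 15.928520) / 15 = 15.928303

15.9283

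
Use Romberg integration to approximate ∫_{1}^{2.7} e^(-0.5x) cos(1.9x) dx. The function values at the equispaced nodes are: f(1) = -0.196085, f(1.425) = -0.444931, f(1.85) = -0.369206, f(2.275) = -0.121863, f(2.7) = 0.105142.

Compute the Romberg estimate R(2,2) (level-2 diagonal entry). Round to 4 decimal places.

R(0,0) (trapezoid, 1 panel, h=1.7000): -0.077302
R(1,0) (trapezoid, 2 panels, h=0.8500): -0.352476
R(2,0) (trapezoid, 4 panels, h=0.4250): -0.417125
R(1,1) = -0.352476 + (-0.352476 − (-0.077302))/3 = -0.444201
R(2,1) = -0.417125 + (-0.417125 − (-0.352476))/3 = -0.438675
R(2,2) = -0.438675 + (-0.438675 − (-0.444201))/15 = -0.438307

-0.4383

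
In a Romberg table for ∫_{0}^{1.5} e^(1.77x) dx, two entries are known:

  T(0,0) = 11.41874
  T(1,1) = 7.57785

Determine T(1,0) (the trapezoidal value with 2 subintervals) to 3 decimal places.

8.538

From T(1,1) = (4·T(1,0) − T(0,0))/3, solve for T(1,0):
4·T(1,0) = 3·7.57785 + 11.41874 = 34.15229
T(1,0) = 8.53807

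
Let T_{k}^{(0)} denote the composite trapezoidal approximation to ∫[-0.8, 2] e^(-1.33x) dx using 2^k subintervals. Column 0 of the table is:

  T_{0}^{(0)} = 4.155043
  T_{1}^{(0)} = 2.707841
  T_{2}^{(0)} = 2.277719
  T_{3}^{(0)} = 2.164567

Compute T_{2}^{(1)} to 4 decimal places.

Richardson extrapolation on the trapezoidal column (denominator 4−1=3):
T_{2}^{(1)} = (4·2.277719 − 2.707841) / 3 = 2.134345

2.1343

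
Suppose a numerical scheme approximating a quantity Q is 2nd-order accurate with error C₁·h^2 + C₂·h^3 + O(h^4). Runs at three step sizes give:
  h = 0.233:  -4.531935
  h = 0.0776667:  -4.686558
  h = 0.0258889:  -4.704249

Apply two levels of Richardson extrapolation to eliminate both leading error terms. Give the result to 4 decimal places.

-4.7065

First eliminate the h^2 term (factor 3^2 = 9):
  B₁ = (9·(-4.686558) − (-4.531935))/8 = -4.705886
  B₂ = (9·(-4.704249) − (-4.686558))/8 = -4.706460
Then eliminate the h^3 term (factor 3^3 = 27):
  (27·(-4.706460) − (-4.705886))/26 = -4.706482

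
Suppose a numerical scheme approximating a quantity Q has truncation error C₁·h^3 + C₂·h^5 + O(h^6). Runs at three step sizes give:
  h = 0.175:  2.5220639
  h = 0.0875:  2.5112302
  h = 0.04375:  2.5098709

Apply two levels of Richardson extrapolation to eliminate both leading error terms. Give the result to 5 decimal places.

2.50968

First eliminate the h^3 term (factor 2^3 = 8):
  B₁ = (8·2.5112302 − 2.5220639)/7 = 2.5096825
  B₂ = (8·2.5098709 − 2.5112302)/7 = 2.5096767
Then eliminate the h^5 term (factor 2^5 = 32):
  (32·2.5096767 − 2.5096825)/31 = 2.5096765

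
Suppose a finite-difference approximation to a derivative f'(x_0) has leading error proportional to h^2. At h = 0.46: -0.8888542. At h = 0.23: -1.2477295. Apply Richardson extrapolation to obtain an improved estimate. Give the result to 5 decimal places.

-1.36735

Extrapolated value = (4·A(h/2) − A(h)) / (4 − 1)
= (4·(-1.2477295) − (-0.8888542)) / 3
= -4.1020638 / 3 = -1.3673546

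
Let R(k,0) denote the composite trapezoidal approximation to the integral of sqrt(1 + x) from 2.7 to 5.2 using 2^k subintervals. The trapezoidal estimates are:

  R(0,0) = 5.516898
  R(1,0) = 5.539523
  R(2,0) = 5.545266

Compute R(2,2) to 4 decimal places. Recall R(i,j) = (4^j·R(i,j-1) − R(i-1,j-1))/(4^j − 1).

5.5472

R(1,1) = (4·5.539523 − 5.516898) / 3 = 5.547065
R(2,1) = (4·5.545266 − 5.539523) / 3 = 5.547180
R(2,2) = 5.547180 + (5.547180 − 5.547065)/15 = 5.547188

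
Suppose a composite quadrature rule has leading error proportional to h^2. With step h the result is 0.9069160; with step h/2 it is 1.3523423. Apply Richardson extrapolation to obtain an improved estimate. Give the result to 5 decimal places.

Extrapolated value = (4·A(h/2) − A(h)) / (4 − 1)
= (4·1.3523423 − 0.9069160) / 3
= 4.5024532 / 3 = 1.5008177

1.50082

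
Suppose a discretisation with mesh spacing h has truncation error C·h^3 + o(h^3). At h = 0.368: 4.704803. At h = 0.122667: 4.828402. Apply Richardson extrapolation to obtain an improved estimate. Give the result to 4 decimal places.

The leading error scales as h^3; refining by a factor of 3 reduces it by 3^3 = 27.
Extrapolated value = (27·A(h/3) − A(h)) / (27 − 1)
= (27·4.828402 − 4.704803) / 26
= 125.662051 / 26 = 4.833156

4.8332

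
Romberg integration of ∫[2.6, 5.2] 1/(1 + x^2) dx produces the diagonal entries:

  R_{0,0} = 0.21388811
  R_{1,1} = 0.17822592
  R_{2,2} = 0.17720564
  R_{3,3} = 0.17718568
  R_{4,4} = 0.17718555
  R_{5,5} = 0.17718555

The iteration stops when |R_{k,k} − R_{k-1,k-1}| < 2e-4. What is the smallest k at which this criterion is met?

k = 3

|R_{1,1} − R_{0,0}| = 0.03566219 ≥ 2e-4
|R_{2,2} − R_{1,1}| = 0.00102028 ≥ 2e-4
|R_{3,3} − R_{2,2}| = 0.00001996 < 2e-4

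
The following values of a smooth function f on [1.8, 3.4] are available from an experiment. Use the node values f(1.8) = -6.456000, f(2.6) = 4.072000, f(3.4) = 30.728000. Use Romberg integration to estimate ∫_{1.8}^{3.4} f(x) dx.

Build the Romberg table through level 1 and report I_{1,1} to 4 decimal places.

10.8160

I_{0,0} (trapezoid, 1 panel, h=1.6000): 19.417600
I_{1,0} (trapezoid, 2 panels, h=0.8000): 12.966400
I_{1,1} = 12.966400 + (12.966400 − 19.417600)/3 = 10.816000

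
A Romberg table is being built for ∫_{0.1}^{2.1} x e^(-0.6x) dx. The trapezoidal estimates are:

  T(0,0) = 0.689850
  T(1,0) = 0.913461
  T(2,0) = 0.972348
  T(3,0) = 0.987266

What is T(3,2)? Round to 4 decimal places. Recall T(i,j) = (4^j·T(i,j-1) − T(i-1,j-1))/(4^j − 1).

0.9923

T(2,1) = (4·0.972348 − 0.913461) / 3 = 0.991977
T(3,1) = 0.987266 + (0.987266 − 0.972348)/3 = 0.992239
T(3,2) = (16·0.992239 − 0.991977) / 15 = 0.992256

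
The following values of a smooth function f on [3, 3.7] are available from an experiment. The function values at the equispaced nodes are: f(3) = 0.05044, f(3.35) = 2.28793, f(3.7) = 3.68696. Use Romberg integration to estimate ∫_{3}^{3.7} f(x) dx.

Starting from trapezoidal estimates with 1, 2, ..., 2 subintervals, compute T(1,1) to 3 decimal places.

1.504

T(0,0) (trapezoid, 1 panel, h=0.7000): 1.30809
T(1,0) (trapezoid, 2 panels, h=0.3500): 1.45482
T(1,1) = 1.45482 + (1.45482 − 1.30809)/3 = 1.50373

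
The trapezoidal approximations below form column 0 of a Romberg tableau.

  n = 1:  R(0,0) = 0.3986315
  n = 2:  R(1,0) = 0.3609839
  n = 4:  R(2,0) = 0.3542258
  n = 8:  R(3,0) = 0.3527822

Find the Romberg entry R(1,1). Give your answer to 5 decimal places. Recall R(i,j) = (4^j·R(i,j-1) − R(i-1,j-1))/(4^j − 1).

R(1,1) = 0.3609839 + (0.3609839 − 0.3986315)/3 = 0.3484347
(Column j=1 coincides with Simpson's rule on the same nodes.)

0.34843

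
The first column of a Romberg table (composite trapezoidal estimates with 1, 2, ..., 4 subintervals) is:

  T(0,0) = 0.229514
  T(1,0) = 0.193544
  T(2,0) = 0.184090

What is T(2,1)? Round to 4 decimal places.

0.1809

Richardson extrapolation on the trapezoidal column (denominator 4−1=3):
T(2,1) = (4·0.184090 − 0.193544) / 3 = 0.180939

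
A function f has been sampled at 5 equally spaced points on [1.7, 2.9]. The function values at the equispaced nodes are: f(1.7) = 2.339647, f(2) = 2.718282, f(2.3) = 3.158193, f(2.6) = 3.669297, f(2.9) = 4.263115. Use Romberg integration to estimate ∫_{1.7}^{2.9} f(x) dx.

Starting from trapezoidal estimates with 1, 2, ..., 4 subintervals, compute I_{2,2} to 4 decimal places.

3.8469

I_{0,0} (trapezoid, 1 panel, h=1.2000): 3.961657
I_{1,0} (trapezoid, 2 panels, h=0.6000): 3.875744
I_{2,0} (trapezoid, 4 panels, h=0.3000): 3.854146
I_{1,1} = 3.875744 + (3.875744 − 3.961657)/3 = 3.847106
I_{2,1} = 3.854146 + (3.854146 − 3.875744)/3 = 3.846947
I_{2,2} = 3.846947 + (3.846947 − 3.847106)/15 = 3.846936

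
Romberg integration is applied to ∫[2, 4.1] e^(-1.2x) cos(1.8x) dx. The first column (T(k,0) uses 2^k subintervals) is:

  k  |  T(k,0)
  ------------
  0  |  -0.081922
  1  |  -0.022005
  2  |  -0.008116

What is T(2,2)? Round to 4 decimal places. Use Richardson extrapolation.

T(1,1) = (4·(-0.022005) − (-0.081922)) / 3 = -0.002033
T(2,1) = -0.008116 + (-0.008116 − (-0.022005))/3 = -0.003486
T(2,2) = (16·(-0.003486) − (-0.002033)) / 15 = -0.003583

-0.0036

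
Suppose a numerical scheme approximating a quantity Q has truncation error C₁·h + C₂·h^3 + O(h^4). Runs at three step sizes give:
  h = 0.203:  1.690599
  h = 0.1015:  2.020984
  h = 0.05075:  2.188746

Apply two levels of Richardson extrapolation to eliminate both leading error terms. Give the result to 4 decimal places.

First eliminate the h term (factor 2^1 = 2):
  B₁ = (2·2.020984 − 1.690599)/1 = 2.351369
  B₂ = (2·2.188746 − 2.020984)/1 = 2.356508
Then eliminate the h^3 term (factor 2^3 = 8):
  (8·2.356508 − 2.351369)/7 = 2.357242

2.3572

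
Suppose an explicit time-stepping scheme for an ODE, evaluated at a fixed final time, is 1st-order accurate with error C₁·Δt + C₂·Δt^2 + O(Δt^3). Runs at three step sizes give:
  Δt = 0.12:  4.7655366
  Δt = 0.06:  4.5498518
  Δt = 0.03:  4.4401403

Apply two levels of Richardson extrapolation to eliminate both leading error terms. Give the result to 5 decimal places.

First eliminate the Δt term (factor 2^1 = 2):
  B₁ = (2·4.5498518 − 4.7655366)/1 = 4.3341670
  B₂ = (2·4.4401403 − 4.5498518)/1 = 4.3304288
Then eliminate the Δt^2 term (factor 2^2 = 4):
  (4·4.3304288 − 4.3341670)/3 = 4.3291827

4.32918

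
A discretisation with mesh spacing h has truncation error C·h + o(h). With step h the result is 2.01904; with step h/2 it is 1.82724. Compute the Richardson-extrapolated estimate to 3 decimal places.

Extrapolated value = (2·A(h/2) − A(h)) / (2 − 1)
= (2·1.82724 − 2.01904) / 1
= 1.63544 / 1 = 1.63544

1.635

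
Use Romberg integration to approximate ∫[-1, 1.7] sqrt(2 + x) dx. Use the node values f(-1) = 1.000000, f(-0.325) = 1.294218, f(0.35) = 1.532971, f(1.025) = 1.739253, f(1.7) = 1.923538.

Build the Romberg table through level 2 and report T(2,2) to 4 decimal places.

4.0779

T(0,0) (trapezoid, 1 panel, h=2.7000): 3.946776
T(1,0) (trapezoid, 2 panels, h=1.3500): 4.042899
T(2,0) (trapezoid, 4 panels, h=0.6750): 4.069042
T(1,1) = 4.042899 + (4.042899 − 3.946776)/3 = 4.074940
T(2,1) = 4.069042 + (4.069042 − 4.042899)/3 = 4.077756
T(2,2) = 4.077756 + (4.077756 − 4.074940)/15 = 4.077944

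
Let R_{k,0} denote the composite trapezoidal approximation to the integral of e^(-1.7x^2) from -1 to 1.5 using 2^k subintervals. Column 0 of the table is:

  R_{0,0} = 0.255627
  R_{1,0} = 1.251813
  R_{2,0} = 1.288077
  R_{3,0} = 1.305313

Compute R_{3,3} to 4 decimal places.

R_{1,1} = 1.251813 + (1.251813 − 0.255627)/3 = 1.583875
R_{2,1} = (4·1.288077 − 1.251813) / 3 = 1.300165
R_{3,1} = 1.305313 + (1.305313 − 1.288077)/3 = 1.311058
R_{2,2} = (16·1.300165 − 1.583875) / 15 = 1.281251
R_{3,2} = 1.311058 + (1.311058 − 1.300165)/15 = 1.311784
R_{3,3} = (64·1.311784 − 1.281251) / 63 = 1.312269

1.3123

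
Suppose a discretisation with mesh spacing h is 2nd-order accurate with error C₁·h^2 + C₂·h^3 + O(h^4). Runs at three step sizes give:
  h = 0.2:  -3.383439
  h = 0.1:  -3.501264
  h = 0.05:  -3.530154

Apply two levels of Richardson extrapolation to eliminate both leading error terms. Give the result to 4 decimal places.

First eliminate the h^2 term (factor 2^2 = 4):
  B₁ = (4·(-3.501264) − (-3.383439))/3 = -3.540539
  B₂ = (4·(-3.530154) − (-3.501264))/3 = -3.539784
Then eliminate the h^3 term (factor 2^3 = 8):
  (8·(-3.539784) − (-3.540539))/7 = -3.539676

-3.5397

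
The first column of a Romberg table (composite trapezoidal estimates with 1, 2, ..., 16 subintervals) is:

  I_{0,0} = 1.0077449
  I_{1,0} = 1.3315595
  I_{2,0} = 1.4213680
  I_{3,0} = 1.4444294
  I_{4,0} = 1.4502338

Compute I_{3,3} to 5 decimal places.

1.45217

Richardson extrapolation on the trapezoidal column (denominator 4−1=3):
I_{1,1} = (4·1.3315595 − 1.0077449) / 3 = 1.4394977
I_{2,1} = 1.4213680 + (1.4213680 − 1.3315595)/3 = 1.4513042
I_{3,1} = 1.4444294 + (1.4444294 − 1.4213680)/3 = 1.4521165
I_{2,2} = 1.4513042 + (1.4513042 − 1.4394977)/15 = 1.4520913
I_{3,2} = 1.4521165 + (1.4521165 − 1.4513042)/15 = 1.4521707
I_{3,3} = 1.4521707 + (1.4521707 − 1.4520913)/63 = 1.4521720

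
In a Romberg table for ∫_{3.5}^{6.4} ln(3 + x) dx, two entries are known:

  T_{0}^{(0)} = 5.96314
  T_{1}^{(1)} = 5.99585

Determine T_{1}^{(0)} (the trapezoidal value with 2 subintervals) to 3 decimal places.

From T_{1}^{(1)} = (4·T_{1}^{(0)} − T_{0}^{(0)})/3, solve for T_{1}^{(0)}:
4·T_{1}^{(0)} = 3·5.99585 + 5.96314 = 23.95069
T_{1}^{(0)} = 5.98767

5.988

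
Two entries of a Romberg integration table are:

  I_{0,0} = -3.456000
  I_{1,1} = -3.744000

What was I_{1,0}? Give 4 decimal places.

From I_{1,1} = (4·I_{1,0} − I_{0,0})/3, solve for I_{1,0}:
4·I_{1,0} = 3·(-3.744000) + (-3.456000) = -14.688000
I_{1,0} = -3.672000

-3.6720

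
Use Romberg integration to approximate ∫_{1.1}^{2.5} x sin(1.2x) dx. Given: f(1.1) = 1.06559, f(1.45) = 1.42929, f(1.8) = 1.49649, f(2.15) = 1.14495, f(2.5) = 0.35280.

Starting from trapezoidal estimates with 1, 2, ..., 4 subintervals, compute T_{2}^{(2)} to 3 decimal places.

1.715

T_{0}^{(0)} (trapezoid, 1 panel, h=1.4000): 0.99287
T_{1}^{(0)} (trapezoid, 2 panels, h=0.7000): 1.54398
T_{2}^{(0)} (trapezoid, 4 panels, h=0.3500): 1.67297
T_{1}^{(1)} = 1.54398 + (1.54398 − 0.99287)/3 = 1.72768
T_{2}^{(1)} = 1.67297 + (1.67297 − 1.54398)/3 = 1.71597
T_{2}^{(2)} = 1.71597 + (1.71597 − 1.72768)/15 = 1.71519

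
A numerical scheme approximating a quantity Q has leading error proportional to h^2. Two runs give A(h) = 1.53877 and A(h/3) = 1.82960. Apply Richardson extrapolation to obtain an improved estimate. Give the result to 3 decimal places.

1.866

The leading error scales as h^2; refining by a factor of 3 reduces it by 3^2 = 9.
Extrapolated value = (9·A(h/3) − A(h)) / (9 − 1)
= (9·1.82960 − 1.53877) / 8
= 14.92763 / 8 = 1.86595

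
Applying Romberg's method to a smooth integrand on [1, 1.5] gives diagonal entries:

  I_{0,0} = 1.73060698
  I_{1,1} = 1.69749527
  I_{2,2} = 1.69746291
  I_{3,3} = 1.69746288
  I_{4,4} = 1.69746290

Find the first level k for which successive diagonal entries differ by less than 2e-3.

|I_{1,1} − I_{0,0}| = 0.03311171 ≥ 2e-3
|I_{2,2} − I_{1,1}| = 0.00003236 < 2e-3

k = 2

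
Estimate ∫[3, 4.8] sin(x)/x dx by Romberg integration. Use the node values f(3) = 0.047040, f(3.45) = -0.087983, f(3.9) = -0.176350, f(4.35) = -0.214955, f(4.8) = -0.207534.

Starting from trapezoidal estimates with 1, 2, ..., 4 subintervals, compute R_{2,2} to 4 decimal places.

R_{0,0} (trapezoid, 1 panel, h=1.8000): -0.144445
R_{1,0} (trapezoid, 2 panels, h=0.9000): -0.230937
R_{2,0} (trapezoid, 4 panels, h=0.4500): -0.251791
R_{1,1} = -0.230937 + (-0.230937 − (-0.144445))/3 = -0.259768
R_{2,1} = -0.251791 + (-0.251791 − (-0.230937))/3 = -0.258742
R_{2,2} = -0.258742 + (-0.258742 − (-0.259768))/15 = -0.258674

-0.2587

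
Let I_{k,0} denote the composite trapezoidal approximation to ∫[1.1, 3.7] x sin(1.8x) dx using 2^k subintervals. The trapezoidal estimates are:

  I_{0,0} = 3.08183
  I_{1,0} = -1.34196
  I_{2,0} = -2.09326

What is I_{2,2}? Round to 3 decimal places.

Richardson extrapolation on the trapezoidal column (denominator 4−1=3):
I_{1,1} = (4·(-1.34196) − 3.08183) / 3 = -2.81656
I_{2,1} = -2.09326 + (-2.09326 − (-1.34196))/3 = -2.34369
I_{2,2} = -2.34369 + (-2.34369 − (-2.81656))/15 = -2.31217

-2.312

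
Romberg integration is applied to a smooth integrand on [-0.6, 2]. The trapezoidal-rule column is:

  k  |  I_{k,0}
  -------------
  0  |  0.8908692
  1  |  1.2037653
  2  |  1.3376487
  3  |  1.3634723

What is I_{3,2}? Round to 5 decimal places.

I_{2,1} = (4·1.3376487 − 1.2037653) / 3 = 1.3822765
I_{3,1} = 1.3634723 + (1.3634723 − 1.3376487)/3 = 1.3720802
I_{3,2} = 1.3720802 + (1.3720802 − 1.3822765)/15 = 1.3714004

1.37140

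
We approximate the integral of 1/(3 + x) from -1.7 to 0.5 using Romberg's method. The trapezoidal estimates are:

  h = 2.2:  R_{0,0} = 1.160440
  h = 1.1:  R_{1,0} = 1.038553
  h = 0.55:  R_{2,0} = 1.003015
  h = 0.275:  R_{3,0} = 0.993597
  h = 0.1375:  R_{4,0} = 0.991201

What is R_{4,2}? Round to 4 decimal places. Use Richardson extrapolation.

R_{3,1} = (4·0.993597 − 1.003015) / 3 = 0.990458
R_{4,1} = (4·0.991201 − 0.993597) / 3 = 0.990402
R_{4,2} = (16·0.990402 − 0.990458) / 15 = 0.990398

0.9904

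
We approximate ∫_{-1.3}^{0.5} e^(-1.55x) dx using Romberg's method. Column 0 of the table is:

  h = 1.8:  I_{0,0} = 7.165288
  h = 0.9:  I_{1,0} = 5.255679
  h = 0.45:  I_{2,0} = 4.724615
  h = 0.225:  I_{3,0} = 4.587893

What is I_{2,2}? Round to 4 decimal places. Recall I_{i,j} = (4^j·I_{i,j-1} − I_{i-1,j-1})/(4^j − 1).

I_{1,1} = 5.255679 + (5.255679 − 7.165288)/3 = 4.619143
I_{2,1} = (4·4.724615 − 5.255679) / 3 = 4.547594
I_{2,2} = 4.547594 + (4.547594 − 4.619143)/15 = 4.542824

4.5428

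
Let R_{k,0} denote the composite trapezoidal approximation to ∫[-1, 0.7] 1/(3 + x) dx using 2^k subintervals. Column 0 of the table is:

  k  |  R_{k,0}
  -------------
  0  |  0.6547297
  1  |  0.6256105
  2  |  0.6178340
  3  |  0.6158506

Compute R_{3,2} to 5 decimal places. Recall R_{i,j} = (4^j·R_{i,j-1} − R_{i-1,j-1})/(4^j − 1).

0.61519

R_{2,1} = (4·0.6178340 − 0.6256105) / 3 = 0.6152418
R_{3,1} = (4·0.6158506 − 0.6178340) / 3 = 0.6151895
R_{3,2} = 0.6151895 + (0.6151895 − 0.6152418)/15 = 0.6151860
(Column j=1 coincides with Simpson's rule on the same nodes.)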